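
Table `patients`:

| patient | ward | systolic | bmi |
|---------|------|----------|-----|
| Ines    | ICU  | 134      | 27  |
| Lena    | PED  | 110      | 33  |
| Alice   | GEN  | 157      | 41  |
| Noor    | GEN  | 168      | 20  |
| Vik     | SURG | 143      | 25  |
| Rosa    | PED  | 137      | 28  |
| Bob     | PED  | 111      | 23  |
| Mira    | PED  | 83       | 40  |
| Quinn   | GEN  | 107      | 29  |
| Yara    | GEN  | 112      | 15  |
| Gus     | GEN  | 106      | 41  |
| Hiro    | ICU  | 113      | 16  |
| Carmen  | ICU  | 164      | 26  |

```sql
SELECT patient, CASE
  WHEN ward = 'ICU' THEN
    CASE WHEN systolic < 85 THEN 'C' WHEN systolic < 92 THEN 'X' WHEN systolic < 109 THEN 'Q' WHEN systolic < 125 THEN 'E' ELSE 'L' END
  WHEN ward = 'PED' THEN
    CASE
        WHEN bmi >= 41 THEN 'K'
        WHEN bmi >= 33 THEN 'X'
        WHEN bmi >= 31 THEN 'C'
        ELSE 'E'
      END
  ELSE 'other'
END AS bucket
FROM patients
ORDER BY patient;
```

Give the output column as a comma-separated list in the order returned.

other, E, L, other, E, L, X, X, other, other, E, other, other

patient=Alice: ward='GEN' → outer ELSE → other
patient=Bob: ward='PED' → inner[ELSE] → E
patient=Carmen: ward='ICU' → inner[ELSE] → L
patient=Gus: ward='GEN' → outer ELSE → other
patient=Hiro: ward='ICU' → inner[systolic < 125] → E
patient=Ines: ward='ICU' → inner[ELSE] → L
patient=Lena: ward='PED' → inner[bmi >= 33] → X
patient=Mira: ward='PED' → inner[bmi >= 33] → X
patient=Noor: ward='GEN' → outer ELSE → other
patient=Quinn: ward='GEN' → outer ELSE → other
patient=Rosa: ward='PED' → inner[ELSE] → E
patient=Vik: ward='SURG' → outer ELSE → other
patient=Yara: ward='GEN' → outer ELSE → other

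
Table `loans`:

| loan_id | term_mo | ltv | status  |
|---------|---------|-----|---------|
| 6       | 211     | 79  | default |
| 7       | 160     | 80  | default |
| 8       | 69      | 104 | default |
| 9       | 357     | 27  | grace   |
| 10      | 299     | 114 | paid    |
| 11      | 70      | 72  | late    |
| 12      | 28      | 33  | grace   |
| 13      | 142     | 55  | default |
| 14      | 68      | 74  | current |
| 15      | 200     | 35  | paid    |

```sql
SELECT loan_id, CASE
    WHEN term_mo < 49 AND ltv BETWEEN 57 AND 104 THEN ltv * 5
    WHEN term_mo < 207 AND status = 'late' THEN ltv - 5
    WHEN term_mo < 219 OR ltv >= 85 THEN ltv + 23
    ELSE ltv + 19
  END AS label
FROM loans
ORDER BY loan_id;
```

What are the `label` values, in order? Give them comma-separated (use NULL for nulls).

102, 103, 127, 46, 137, 67, 56, 78, 97, 58

loan_id=6: term_mo < 219 OR ltv >= 85 → 102
loan_id=7: term_mo < 219 OR ltv >= 85 → 103
loan_id=8: term_mo < 219 OR ltv >= 85 → 127
loan_id=9: ELSE → 46
loan_id=10: term_mo < 219 OR ltv >= 85 → 137
loan_id=11: term_mo < 207 AND status = 'late' → 67
loan_id=12: term_mo < 219 OR ltv >= 85 → 56
loan_id=13: term_mo < 219 OR ltv >= 85 → 78
loan_id=14: term_mo < 219 OR ltv >= 85 → 97
loan_id=15: term_mo < 219 OR ltv >= 85 → 58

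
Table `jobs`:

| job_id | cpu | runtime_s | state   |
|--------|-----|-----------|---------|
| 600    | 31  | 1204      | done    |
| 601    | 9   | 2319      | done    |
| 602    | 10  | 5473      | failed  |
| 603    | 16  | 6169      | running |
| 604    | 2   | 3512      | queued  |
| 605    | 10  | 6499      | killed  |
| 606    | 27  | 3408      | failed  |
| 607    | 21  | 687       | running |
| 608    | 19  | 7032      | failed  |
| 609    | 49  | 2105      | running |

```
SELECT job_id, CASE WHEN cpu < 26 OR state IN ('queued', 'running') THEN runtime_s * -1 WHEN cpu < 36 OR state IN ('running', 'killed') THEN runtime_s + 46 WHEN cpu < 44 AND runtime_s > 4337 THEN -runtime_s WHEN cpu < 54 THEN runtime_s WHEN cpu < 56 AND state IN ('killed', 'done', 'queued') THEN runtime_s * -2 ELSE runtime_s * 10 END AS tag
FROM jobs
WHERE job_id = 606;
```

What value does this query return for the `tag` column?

3454

job_id = 606: cpu=27, runtime_s=3408, state=failed.
cpu < 26 OR state IN ('queued', 'running') → false
cpu < 36 OR state IN ('running', 'killed') → true → 3454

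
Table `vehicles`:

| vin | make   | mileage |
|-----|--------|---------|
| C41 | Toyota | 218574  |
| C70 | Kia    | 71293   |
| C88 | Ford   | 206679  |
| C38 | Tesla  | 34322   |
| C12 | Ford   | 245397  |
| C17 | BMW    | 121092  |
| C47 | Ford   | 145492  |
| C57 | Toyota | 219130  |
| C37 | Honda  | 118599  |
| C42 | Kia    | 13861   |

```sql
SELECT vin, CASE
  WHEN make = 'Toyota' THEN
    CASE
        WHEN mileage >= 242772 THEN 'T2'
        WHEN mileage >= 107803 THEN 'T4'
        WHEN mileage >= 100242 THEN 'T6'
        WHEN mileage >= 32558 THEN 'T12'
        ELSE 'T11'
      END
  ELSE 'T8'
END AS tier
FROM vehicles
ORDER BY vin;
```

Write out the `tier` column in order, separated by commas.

vin=C12: make='Ford' → outer ELSE → T8
vin=C17: make='BMW' → outer ELSE → T8
vin=C37: make='Honda' → outer ELSE → T8
vin=C38: make='Tesla' → outer ELSE → T8
vin=C41: make='Toyota' → inner[mileage >= 107803] → T4
vin=C42: make='Kia' → outer ELSE → T8
vin=C47: make='Ford' → outer ELSE → T8
vin=C57: make='Toyota' → inner[mileage >= 107803] → T4
vin=C70: make='Kia' → outer ELSE → T8
vin=C88: make='Ford' → outer ELSE → T8

T8, T8, T8, T8, T4, T8, T8, T4, T8, T8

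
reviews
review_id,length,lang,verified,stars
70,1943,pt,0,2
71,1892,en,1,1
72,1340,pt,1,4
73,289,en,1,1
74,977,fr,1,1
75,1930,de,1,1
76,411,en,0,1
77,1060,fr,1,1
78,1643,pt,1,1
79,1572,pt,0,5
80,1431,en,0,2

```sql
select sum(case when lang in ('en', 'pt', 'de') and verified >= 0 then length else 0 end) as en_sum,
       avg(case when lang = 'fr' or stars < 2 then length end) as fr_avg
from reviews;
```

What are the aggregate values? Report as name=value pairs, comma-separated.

[en_sum: lang in ('en', 'pt', 'de') and verified >= 0]
review_id=70: ✓ → 1943
review_id=71: ✓ → 1892
review_id=72: ✓ → 1340
review_id=73: ✓ → 289
review_id=74: ✗
review_id=75: ✓ → 1930
review_id=76: ✓ → 411
review_id=77: ✗
review_id=78: ✓ → 1643
review_id=79: ✓ → 1572
review_id=80: ✓ → 1431
en_sum = 1943 + 1892 + 1340 + 289 + 1930 + 411 + 1643 + 1572 + 1431 = 12451
—
[fr_avg: lang = 'fr' or stars < 2]
review_id=70: ✗
review_id=71: ✓ → 1892
review_id=72: ✗
review_id=73: ✓ → 289
review_id=74: ✓ → 977
review_id=75: ✓ → 1930
review_id=76: ✓ → 411
review_id=77: ✓ → 1060
review_id=78: ✓ → 1643
review_id=79: ✗
review_id=80: ✗
fr_avg = (1892 + 289 + 977 + 1930 + 411 + 1060 + 1643) / 7 = 1171.7142857143

en_sum=12451, fr_avg=1171.7142857143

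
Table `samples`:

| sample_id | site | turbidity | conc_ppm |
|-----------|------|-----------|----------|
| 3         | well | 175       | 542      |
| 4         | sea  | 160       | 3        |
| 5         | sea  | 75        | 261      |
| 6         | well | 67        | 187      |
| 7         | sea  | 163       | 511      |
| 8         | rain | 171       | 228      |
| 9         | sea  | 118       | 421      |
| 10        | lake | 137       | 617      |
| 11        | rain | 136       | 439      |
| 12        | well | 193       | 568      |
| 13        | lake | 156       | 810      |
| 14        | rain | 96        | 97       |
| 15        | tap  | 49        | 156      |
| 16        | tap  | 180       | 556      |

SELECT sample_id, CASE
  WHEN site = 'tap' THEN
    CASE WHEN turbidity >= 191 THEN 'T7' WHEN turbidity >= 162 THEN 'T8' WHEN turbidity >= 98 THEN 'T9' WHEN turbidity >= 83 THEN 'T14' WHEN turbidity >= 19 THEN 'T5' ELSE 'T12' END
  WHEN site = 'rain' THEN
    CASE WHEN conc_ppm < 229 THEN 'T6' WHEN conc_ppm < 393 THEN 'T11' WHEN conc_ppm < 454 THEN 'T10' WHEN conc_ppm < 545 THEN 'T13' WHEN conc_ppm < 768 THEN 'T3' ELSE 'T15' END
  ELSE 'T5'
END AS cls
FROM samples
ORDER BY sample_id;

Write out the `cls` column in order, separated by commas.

T5, T5, T5, T5, T5, T6, T5, T5, T10, T5, T5, T6, T5, T8

sample_id=3: site='well' → outer ELSE → T5
sample_id=4: site='sea' → outer ELSE → T5
sample_id=5: site='sea' → outer ELSE → T5
sample_id=6: site='well' → outer ELSE → T5
sample_id=7: site='sea' → outer ELSE → T5
sample_id=8: site='rain' → inner[conc_ppm < 229] → T6
sample_id=9: site='sea' → outer ELSE → T5
sample_id=10: site='lake' → outer ELSE → T5
sample_id=11: site='rain' → inner[conc_ppm < 454] → T10
sample_id=12: site='well' → outer ELSE → T5
sample_id=13: site='lake' → outer ELSE → T5
sample_id=14: site='rain' → inner[conc_ppm < 229] → T6
sample_id=15: site='tap' → inner[turbidity >= 19] → T5
sample_id=16: site='tap' → inner[turbidity >= 162] → T8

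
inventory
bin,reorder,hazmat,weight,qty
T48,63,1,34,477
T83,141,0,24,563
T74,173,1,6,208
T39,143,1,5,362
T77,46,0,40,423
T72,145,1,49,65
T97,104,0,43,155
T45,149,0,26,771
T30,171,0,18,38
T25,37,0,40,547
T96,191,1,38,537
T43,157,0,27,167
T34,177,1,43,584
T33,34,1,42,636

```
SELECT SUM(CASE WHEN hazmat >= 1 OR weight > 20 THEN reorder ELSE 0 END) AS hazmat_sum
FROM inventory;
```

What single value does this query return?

bin=T48: ✓ → 63
bin=T83: ✓ → 141
bin=T74: ✓ → 173
bin=T39: ✓ → 143
bin=T77: ✓ → 46
bin=T72: ✓ → 145
bin=T97: ✓ → 104
bin=T45: ✓ → 149
bin=T30: ✗
bin=T25: ✓ → 37
bin=T96: ✓ → 191
bin=T43: ✓ → 157
bin=T34: ✓ → 177
bin=T33: ✓ → 34
hazmat_sum = 63 + 141 + 173 + 143 + 46 + 145 + 104 + 149 + 37 + 191 + 157 + 177 + 34 = 1560

1560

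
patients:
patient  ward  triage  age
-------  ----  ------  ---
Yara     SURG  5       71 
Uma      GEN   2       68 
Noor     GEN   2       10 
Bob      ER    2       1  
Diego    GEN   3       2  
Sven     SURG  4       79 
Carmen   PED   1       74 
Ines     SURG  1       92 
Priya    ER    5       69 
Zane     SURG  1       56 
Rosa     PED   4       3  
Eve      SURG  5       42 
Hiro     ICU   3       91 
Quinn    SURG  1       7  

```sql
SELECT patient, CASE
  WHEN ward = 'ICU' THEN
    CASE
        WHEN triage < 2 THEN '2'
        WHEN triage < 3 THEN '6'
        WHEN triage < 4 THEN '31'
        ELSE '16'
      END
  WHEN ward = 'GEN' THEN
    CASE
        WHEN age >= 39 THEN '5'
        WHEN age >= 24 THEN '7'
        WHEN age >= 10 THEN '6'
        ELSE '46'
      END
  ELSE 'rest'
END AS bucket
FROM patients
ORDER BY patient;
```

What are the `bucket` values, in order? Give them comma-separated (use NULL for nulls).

rest, rest, 46, rest, 31, rest, 6, rest, rest, rest, rest, 5, rest, rest

patient=Bob: ward='ER' → outer ELSE → rest
patient=Carmen: ward='PED' → outer ELSE → rest
patient=Diego: ward='GEN' → inner[ELSE] → 46
patient=Eve: ward='SURG' → outer ELSE → rest
patient=Hiro: ward='ICU' → inner[triage < 4] → 31
patient=Ines: ward='SURG' → outer ELSE → rest
patient=Noor: ward='GEN' → inner[age >= 10] → 6
patient=Priya: ward='ER' → outer ELSE → rest
patient=Quinn: ward='SURG' → outer ELSE → rest
patient=Rosa: ward='PED' → outer ELSE → rest
patient=Sven: ward='SURG' → outer ELSE → rest
patient=Uma: ward='GEN' → inner[age >= 39] → 5
patient=Yara: ward='SURG' → outer ELSE → rest
patient=Zane: ward='SURG' → outer ELSE → rest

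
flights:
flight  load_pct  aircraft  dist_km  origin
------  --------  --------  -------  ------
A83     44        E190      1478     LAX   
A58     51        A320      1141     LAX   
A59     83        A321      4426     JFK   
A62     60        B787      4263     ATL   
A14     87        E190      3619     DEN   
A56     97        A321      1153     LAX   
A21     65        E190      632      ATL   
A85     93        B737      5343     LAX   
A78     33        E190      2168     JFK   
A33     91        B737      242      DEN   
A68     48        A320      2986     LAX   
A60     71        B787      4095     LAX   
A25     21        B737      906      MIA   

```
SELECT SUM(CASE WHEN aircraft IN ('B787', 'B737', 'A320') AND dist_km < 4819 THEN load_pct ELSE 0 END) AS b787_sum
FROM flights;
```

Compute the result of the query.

342

flight=A83: ✗
flight=A58: ✓ → 51
flight=A59: ✗
flight=A62: ✓ → 60
flight=A14: ✗
flight=A56: ✗
flight=A21: ✗
flight=A85: ✗
flight=A78: ✗
flight=A33: ✓ → 91
flight=A68: ✓ → 48
flight=A60: ✓ → 71
flight=A25: ✓ → 21
b787_sum = 51 + 60 + 91 + 48 + 71 + 21 = 342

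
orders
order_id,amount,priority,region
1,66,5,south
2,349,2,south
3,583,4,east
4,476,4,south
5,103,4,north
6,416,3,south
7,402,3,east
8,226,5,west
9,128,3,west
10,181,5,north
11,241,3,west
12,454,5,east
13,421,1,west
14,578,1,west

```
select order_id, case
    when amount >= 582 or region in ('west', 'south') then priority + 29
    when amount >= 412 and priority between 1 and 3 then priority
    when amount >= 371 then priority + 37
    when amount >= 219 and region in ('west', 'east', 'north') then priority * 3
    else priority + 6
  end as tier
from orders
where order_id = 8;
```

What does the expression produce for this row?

order_id = 8: amount=226, priority=5, region=west.
amount >= 582 or region in ('west', 'south') → true → 34

34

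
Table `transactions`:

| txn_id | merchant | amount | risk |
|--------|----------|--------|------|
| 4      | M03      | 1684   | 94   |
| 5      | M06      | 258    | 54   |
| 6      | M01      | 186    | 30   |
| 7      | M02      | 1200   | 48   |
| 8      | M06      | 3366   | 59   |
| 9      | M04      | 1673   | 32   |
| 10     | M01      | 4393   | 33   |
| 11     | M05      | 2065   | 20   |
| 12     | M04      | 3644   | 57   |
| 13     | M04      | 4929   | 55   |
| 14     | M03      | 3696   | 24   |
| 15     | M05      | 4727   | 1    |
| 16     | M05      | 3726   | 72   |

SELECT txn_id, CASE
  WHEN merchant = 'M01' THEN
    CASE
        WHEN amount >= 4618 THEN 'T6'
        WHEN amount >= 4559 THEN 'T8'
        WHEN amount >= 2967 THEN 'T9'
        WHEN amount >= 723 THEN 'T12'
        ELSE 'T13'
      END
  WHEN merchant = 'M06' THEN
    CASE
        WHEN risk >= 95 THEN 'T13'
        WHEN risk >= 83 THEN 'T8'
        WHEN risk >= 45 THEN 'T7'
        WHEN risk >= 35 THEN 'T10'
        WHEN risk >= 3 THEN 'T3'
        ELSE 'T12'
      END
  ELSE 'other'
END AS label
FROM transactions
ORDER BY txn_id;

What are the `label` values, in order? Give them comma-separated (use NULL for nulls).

txn_id=4: merchant='M03' → outer ELSE → other
txn_id=5: merchant='M06' → inner[risk >= 45] → T7
txn_id=6: merchant='M01' → inner[ELSE] → T13
txn_id=7: merchant='M02' → outer ELSE → other
txn_id=8: merchant='M06' → inner[risk >= 45] → T7
txn_id=9: merchant='M04' → outer ELSE → other
txn_id=10: merchant='M01' → inner[amount >= 2967] → T9
txn_id=11: merchant='M05' → outer ELSE → other
txn_id=12: merchant='M04' → outer ELSE → other
txn_id=13: merchant='M04' → outer ELSE → other
txn_id=14: merchant='M03' → outer ELSE → other
txn_id=15: merchant='M05' → outer ELSE → other
txn_id=16: merchant='M05' → outer ELSE → other

other, T7, T13, other, T7, other, T9, other, other, other, other, other, other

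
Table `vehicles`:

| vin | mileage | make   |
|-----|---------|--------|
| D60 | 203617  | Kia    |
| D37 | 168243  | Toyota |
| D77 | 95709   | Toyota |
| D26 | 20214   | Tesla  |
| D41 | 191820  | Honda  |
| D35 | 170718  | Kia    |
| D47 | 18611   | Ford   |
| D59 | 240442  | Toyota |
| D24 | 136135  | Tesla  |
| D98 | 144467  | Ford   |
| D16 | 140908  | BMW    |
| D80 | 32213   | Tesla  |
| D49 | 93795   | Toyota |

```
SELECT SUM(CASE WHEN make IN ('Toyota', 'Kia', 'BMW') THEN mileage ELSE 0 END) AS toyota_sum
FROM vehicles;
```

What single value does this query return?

vin=D60: ✓ → 203617
vin=D37: ✓ → 168243
vin=D77: ✓ → 95709
vin=D26: ✗
vin=D41: ✗
vin=D35: ✓ → 170718
vin=D47: ✗
vin=D59: ✓ → 240442
vin=D24: ✗
vin=D98: ✗
vin=D16: ✓ → 140908
vin=D80: ✗
vin=D49: ✓ → 93795
toyota_sum = 203617 + 168243 + 95709 + 170718 + 240442 + 140908 + 93795 = 1113432

1113432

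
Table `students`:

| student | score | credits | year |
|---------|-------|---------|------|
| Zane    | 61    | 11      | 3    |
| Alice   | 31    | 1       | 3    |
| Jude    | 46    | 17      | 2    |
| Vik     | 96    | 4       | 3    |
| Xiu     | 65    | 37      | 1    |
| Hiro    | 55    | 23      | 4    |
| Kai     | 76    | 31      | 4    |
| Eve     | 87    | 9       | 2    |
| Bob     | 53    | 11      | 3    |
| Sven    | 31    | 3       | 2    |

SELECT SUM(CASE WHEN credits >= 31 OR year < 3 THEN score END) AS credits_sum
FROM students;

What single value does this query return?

305

student=Zane: ✗
student=Alice: ✗
student=Jude: ✓ → 46
student=Vik: ✗
student=Xiu: ✓ → 65
student=Hiro: ✗
student=Kai: ✓ → 76
student=Eve: ✓ → 87
student=Bob: ✗
student=Sven: ✓ → 31
credits_sum = 46 + 65 + 76 + 87 + 31 = 305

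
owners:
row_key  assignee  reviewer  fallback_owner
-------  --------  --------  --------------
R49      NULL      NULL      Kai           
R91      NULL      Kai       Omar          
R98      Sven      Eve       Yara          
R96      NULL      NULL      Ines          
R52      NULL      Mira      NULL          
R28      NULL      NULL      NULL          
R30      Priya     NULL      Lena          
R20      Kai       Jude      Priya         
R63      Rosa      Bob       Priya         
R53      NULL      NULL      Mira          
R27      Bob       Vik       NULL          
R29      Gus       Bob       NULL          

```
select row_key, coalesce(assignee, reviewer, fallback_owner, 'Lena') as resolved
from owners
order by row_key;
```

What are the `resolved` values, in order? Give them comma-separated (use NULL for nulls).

Kai, Bob, Lena, Gus, Priya, Kai, Mira, Mira, Rosa, Kai, Ines, Sven

row_key=R20: assignee=Kai → Kai
row_key=R27: assignee=Bob → Bob
row_key=R28: assignee=NULL, reviewer=NULL, fallback_owner=NULL, → literal Lena → Lena
row_key=R29: assignee=Gus → Gus
row_key=R30: assignee=Priya → Priya
row_key=R49: assignee=NULL, reviewer=NULL, fallback_owner=Kai → Kai
row_key=R52: assignee=NULL, reviewer=Mira → Mira
row_key=R53: assignee=NULL, reviewer=NULL, fallback_owner=Mira → Mira
row_key=R63: assignee=Rosa → Rosa
row_key=R91: assignee=NULL, reviewer=Kai → Kai
row_key=R96: assignee=NULL, reviewer=NULL, fallback_owner=Ines → Ines
row_key=R98: assignee=Sven → Sven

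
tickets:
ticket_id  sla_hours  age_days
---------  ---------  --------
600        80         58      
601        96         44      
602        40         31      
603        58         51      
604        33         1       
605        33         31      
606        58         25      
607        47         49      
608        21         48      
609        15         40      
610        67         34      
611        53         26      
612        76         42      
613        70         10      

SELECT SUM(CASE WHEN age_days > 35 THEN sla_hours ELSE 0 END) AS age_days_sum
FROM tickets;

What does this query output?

ticket_id=600: ✓ → 80
ticket_id=601: ✓ → 96
ticket_id=602: ✗
ticket_id=603: ✓ → 58
ticket_id=604: ✗
ticket_id=605: ✗
ticket_id=606: ✗
ticket_id=607: ✓ → 47
ticket_id=608: ✓ → 21
ticket_id=609: ✓ → 15
ticket_id=610: ✗
ticket_id=611: ✗
ticket_id=612: ✓ → 76
ticket_id=613: ✗
age_days_sum = 80 + 96 + 58 + 47 + 21 + 15 + 76 = 393

393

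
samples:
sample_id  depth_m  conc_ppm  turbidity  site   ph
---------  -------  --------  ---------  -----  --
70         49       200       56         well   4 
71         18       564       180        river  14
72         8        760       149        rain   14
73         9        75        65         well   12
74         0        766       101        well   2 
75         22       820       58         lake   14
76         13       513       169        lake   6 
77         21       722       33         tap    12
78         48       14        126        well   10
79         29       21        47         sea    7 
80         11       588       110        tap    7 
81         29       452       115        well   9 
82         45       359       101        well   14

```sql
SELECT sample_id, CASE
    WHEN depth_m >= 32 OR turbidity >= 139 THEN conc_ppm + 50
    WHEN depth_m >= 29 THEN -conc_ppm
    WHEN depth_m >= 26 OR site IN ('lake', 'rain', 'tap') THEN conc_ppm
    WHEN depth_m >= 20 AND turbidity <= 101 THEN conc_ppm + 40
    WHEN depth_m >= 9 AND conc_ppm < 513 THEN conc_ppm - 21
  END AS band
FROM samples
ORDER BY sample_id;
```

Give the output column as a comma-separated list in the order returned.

sample_id=70: depth_m >= 32 OR turbidity >= 139 → 250
sample_id=71: depth_m >= 32 OR turbidity >= 139 → 614
sample_id=72: depth_m >= 32 OR turbidity >= 139 → 810
sample_id=73: depth_m >= 9 AND conc_ppm < 513 → 54
sample_id=74: (no match → NULL) → NULL
sample_id=75: depth_m >= 26 OR site IN ('lake', 'rain', 'tap') → 820
sample_id=76: depth_m >= 32 OR turbidity >= 139 → 563
sample_id=77: depth_m >= 26 OR site IN ('lake', 'rain', 'tap') → 722
sample_id=78: depth_m >= 32 OR turbidity >= 139 → 64
sample_id=79: depth_m >= 29 → -21
sample_id=80: depth_m >= 26 OR site IN ('lake', 'rain', 'tap') → 588
sample_id=81: depth_m >= 29 → -452
sample_id=82: depth_m >= 32 OR turbidity >= 139 → 409

250, 614, 810, 54, NULL, 820, 563, 722, 64, -21, 588, -452, 409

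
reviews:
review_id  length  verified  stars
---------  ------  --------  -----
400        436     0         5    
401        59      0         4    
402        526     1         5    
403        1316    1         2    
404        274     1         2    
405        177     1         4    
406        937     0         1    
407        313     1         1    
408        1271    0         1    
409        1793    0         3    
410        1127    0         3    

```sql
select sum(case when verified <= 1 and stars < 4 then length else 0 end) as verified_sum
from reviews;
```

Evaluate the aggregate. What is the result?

7031

review_id=400: ✗
review_id=401: ✗
review_id=402: ✗
review_id=403: ✓ → 1316
review_id=404: ✓ → 274
review_id=405: ✗
review_id=406: ✓ → 937
review_id=407: ✓ → 313
review_id=408: ✓ → 1271
review_id=409: ✓ → 1793
review_id=410: ✓ → 1127
verified_sum = 1316 + 274 + 937 + 313 + 1271 + 1793 + 1127 = 7031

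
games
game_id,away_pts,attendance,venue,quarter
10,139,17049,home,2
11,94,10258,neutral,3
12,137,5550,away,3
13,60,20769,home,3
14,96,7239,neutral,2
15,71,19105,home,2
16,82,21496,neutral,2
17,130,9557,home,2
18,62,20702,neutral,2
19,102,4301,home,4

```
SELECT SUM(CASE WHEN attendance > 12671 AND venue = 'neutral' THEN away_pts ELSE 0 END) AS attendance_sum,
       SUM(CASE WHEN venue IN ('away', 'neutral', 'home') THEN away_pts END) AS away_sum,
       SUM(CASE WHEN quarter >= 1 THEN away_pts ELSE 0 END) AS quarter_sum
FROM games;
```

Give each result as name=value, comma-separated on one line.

[attendance_sum: attendance > 12671 AND venue = 'neutral']
game_id=10: ✗
game_id=11: ✗
game_id=12: ✗
game_id=13: ✗
game_id=14: ✗
game_id=15: ✗
game_id=16: ✓ → 82
game_id=17: ✗
game_id=18: ✓ → 62
game_id=19: ✗
attendance_sum = 82 + 62 = 144
—
[away_sum: venue IN ('away', 'neutral', 'home')]
game_id=10: ✓ → 139
game_id=11: ✓ → 94
game_id=12: ✓ → 137
game_id=13: ✓ → 60
game_id=14: ✓ → 96
game_id=15: ✓ → 71
game_id=16: ✓ → 82
game_id=17: ✓ → 130
game_id=18: ✓ → 62
game_id=19: ✓ → 102
away_sum = 139 + 94 + 137 + 60 + 96 + 71 + 82 + 130 + 62 + 102 = 973
—
[quarter_sum: quarter >= 1]
game_id=10: ✓ → 139
game_id=11: ✓ → 94
game_id=12: ✓ → 137
game_id=13: ✓ → 60
game_id=14: ✓ → 96
game_id=15: ✓ → 71
game_id=16: ✓ → 82
game_id=17: ✓ → 130
game_id=18: ✓ → 62
game_id=19: ✓ → 102
quarter_sum = 139 + 94 + 137 + 60 + 96 + 71 + 82 + 130 + 62 + 102 = 973

attendance_sum=144, away_sum=973, quarter_sum=973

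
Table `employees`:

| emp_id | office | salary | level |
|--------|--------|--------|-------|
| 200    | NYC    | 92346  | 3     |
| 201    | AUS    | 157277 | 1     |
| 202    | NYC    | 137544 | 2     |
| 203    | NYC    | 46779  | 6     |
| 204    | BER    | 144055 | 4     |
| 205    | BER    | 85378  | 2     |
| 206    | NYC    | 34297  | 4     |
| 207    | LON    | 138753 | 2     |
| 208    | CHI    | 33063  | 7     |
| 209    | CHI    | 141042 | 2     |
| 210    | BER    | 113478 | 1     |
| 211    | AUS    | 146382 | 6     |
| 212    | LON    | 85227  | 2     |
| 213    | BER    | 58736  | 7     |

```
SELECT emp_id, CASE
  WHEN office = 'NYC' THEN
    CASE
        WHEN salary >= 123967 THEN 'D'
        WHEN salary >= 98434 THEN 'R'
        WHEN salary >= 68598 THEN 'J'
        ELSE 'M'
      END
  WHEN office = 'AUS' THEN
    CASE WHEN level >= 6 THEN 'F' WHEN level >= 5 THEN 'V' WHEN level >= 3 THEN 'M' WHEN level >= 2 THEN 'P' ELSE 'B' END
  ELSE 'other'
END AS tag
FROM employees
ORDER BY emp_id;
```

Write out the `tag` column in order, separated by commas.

J, B, D, M, other, other, M, other, other, other, other, F, other, other

emp_id=200: office='NYC' → inner[salary >= 68598] → J
emp_id=201: office='AUS' → inner[ELSE] → B
emp_id=202: office='NYC' → inner[salary >= 123967] → D
emp_id=203: office='NYC' → inner[ELSE] → M
emp_id=204: office='BER' → outer ELSE → other
emp_id=205: office='BER' → outer ELSE → other
emp_id=206: office='NYC' → inner[ELSE] → M
emp_id=207: office='LON' → outer ELSE → other
emp_id=208: office='CHI' → outer ELSE → other
emp_id=209: office='CHI' → outer ELSE → other
emp_id=210: office='BER' → outer ELSE → other
emp_id=211: office='AUS' → inner[level >= 6] → F
emp_id=212: office='LON' → outer ELSE → other
emp_id=213: office='BER' → outer ELSE → other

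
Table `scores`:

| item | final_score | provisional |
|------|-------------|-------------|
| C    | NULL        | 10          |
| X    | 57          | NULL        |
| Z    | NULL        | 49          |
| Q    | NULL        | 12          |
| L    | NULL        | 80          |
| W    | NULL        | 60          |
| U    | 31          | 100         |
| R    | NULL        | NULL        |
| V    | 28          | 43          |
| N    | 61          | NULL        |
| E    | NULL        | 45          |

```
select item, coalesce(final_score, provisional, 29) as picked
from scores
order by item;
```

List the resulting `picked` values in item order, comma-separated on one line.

10, 45, 80, 61, 12, 29, 31, 28, 60, 57, 49

item=C: final_score=NULL, provisional=10 → 10
item=E: final_score=NULL, provisional=45 → 45
item=L: final_score=NULL, provisional=80 → 80
item=N: final_score=61 → 61
item=Q: final_score=NULL, provisional=12 → 12
item=R: final_score=NULL, provisional=NULL, → literal 29 → 29
item=U: final_score=31 → 31
item=V: final_score=28 → 28
item=W: final_score=NULL, provisional=60 → 60
item=X: final_score=57 → 57
item=Z: final_score=NULL, provisional=49 → 49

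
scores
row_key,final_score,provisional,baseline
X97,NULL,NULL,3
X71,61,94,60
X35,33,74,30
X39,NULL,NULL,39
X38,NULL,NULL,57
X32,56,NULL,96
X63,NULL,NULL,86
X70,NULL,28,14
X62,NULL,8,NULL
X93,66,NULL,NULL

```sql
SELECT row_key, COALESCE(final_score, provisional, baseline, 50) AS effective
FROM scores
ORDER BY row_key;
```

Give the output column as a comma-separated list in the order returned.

56, 33, 57, 39, 8, 86, 28, 61, 66, 3

row_key=X32: final_score=56 → 56
row_key=X35: final_score=33 → 33
row_key=X38: final_score=NULL, provisional=NULL, baseline=57 → 57
row_key=X39: final_score=NULL, provisional=NULL, baseline=39 → 39
row_key=X62: final_score=NULL, provisional=8 → 8
row_key=X63: final_score=NULL, provisional=NULL, baseline=86 → 86
row_key=X70: final_score=NULL, provisional=28 → 28
row_key=X71: final_score=61 → 61
row_key=X93: final_score=66 → 66
row_key=X97: final_score=NULL, provisional=NULL, baseline=3 → 3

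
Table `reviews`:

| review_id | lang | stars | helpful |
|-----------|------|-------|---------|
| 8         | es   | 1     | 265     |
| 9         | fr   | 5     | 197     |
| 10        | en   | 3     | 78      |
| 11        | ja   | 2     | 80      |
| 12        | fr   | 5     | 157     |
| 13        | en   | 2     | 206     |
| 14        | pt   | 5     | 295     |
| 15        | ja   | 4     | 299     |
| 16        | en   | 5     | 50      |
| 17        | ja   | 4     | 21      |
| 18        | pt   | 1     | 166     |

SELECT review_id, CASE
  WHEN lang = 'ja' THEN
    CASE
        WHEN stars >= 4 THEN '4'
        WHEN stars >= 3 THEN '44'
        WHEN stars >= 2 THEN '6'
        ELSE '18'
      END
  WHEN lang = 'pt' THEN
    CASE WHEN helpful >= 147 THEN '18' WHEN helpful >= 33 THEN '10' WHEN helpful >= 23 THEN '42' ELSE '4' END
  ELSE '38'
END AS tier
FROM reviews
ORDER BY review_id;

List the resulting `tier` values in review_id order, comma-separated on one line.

review_id=8: lang='es' → outer ELSE → 38
review_id=9: lang='fr' → outer ELSE → 38
review_id=10: lang='en' → outer ELSE → 38
review_id=11: lang='ja' → inner[stars >= 2] → 6
review_id=12: lang='fr' → outer ELSE → 38
review_id=13: lang='en' → outer ELSE → 38
review_id=14: lang='pt' → inner[helpful >= 147] → 18
review_id=15: lang='ja' → inner[stars >= 4] → 4
review_id=16: lang='en' → outer ELSE → 38
review_id=17: lang='ja' → inner[stars >= 4] → 4
review_id=18: lang='pt' → inner[helpful >= 147] → 18

38, 38, 38, 6, 38, 38, 18, 4, 38, 4, 18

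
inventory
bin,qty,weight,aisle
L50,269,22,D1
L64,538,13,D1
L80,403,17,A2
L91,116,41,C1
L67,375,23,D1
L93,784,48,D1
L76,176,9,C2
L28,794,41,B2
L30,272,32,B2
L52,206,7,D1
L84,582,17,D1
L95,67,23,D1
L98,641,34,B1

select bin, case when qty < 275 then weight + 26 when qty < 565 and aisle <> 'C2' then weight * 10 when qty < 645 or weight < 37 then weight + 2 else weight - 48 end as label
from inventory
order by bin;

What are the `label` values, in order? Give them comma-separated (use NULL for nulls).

-7, 58, 48, 33, 130, 230, 35, 170, 19, 67, 0, 49, 36

bin=L28: ELSE → -7
bin=L30: qty < 275 → 58
bin=L50: qty < 275 → 48
bin=L52: qty < 275 → 33
bin=L64: qty < 565 and aisle <> 'C2' → 130
bin=L67: qty < 565 and aisle <> 'C2' → 230
bin=L76: qty < 275 → 35
bin=L80: qty < 565 and aisle <> 'C2' → 170
bin=L84: qty < 645 or weight < 37 → 19
bin=L91: qty < 275 → 67
bin=L93: ELSE → 0
bin=L95: qty < 275 → 49
bin=L98: qty < 645 or weight < 37 → 36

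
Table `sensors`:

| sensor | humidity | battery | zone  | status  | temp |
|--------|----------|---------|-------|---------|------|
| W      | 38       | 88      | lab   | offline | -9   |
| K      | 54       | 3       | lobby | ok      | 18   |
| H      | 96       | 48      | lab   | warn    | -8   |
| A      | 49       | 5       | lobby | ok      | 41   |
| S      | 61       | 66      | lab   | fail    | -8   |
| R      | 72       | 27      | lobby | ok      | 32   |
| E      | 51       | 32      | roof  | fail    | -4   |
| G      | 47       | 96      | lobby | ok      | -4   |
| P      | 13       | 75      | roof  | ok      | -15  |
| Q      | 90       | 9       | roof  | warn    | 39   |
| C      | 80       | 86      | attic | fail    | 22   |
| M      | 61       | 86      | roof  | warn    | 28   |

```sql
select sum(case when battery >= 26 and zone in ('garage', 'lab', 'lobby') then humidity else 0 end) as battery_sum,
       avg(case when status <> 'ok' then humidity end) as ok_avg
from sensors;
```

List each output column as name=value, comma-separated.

battery_sum=314, ok_avg=68.1428571429

[battery_sum: battery >= 26 and zone in ('garage', 'lab', 'lobby')]
sensor=W: ✓ → 38
sensor=K: ✗
sensor=H: ✓ → 96
sensor=A: ✗
sensor=S: ✓ → 61
sensor=R: ✓ → 72
sensor=E: ✗
sensor=G: ✓ → 47
sensor=P: ✗
sensor=Q: ✗
sensor=C: ✗
sensor=M: ✗
battery_sum = 38 + 96 + 61 + 72 + 47 = 314
—
[ok_avg: status <> 'ok']
sensor=W: ✓ → 38
sensor=K: ✗
sensor=H: ✓ → 96
sensor=A: ✗
sensor=S: ✓ → 61
sensor=R: ✗
sensor=E: ✓ → 51
sensor=G: ✗
sensor=P: ✗
sensor=Q: ✓ → 90
sensor=C: ✓ → 80
sensor=M: ✓ → 61
ok_avg = (38 + 96 + 61 + 51 + 90 + 80 + 61) / 7 = 68.1428571429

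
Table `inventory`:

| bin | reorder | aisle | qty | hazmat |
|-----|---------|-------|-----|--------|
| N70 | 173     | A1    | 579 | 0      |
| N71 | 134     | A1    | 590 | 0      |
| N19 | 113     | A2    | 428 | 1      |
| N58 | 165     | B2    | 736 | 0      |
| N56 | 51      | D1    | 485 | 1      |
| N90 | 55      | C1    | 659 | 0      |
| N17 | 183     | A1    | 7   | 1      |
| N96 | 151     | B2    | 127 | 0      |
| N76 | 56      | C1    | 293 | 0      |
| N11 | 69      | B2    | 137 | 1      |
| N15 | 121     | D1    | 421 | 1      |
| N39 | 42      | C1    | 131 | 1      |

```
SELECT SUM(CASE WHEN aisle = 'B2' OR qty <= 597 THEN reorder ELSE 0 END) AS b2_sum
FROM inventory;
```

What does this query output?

bin=N70: ✓ → 173
bin=N71: ✓ → 134
bin=N19: ✓ → 113
bin=N58: ✓ → 165
bin=N56: ✓ → 51
bin=N90: ✗
bin=N17: ✓ → 183
bin=N96: ✓ → 151
bin=N76: ✓ → 56
bin=N11: ✓ → 69
bin=N15: ✓ → 121
bin=N39: ✓ → 42
b2_sum = 173 + 134 + 113 + 165 + 51 + 183 + 151 + 56 + 69 + 121 + 42 = 1258

1258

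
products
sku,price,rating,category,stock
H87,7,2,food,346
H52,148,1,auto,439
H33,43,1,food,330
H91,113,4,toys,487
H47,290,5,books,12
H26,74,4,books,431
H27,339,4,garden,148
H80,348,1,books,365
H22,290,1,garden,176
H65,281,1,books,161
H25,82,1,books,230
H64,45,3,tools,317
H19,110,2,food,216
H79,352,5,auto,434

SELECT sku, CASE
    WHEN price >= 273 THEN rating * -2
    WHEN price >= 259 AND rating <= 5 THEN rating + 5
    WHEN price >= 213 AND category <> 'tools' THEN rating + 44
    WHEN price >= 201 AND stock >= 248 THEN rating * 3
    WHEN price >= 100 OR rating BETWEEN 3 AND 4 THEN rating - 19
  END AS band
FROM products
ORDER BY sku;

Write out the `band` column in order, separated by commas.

sku=H19: price >= 100 OR rating BETWEEN 3 AND 4 → -17
sku=H22: price >= 273 → -2
sku=H25: (no match → NULL) → NULL
sku=H26: price >= 100 OR rating BETWEEN 3 AND 4 → -15
sku=H27: price >= 273 → -8
sku=H33: (no match → NULL) → NULL
sku=H47: price >= 273 → -10
sku=H52: price >= 100 OR rating BETWEEN 3 AND 4 → -18
sku=H64: price >= 100 OR rating BETWEEN 3 AND 4 → -16
sku=H65: price >= 273 → -2
sku=H79: price >= 273 → -10
sku=H80: price >= 273 → -2
sku=H87: (no match → NULL) → NULL
sku=H91: price >= 100 OR rating BETWEEN 3 AND 4 → -15

-17, -2, NULL, -15, -8, NULL, -10, -18, -16, -2, -10, -2, NULL, -15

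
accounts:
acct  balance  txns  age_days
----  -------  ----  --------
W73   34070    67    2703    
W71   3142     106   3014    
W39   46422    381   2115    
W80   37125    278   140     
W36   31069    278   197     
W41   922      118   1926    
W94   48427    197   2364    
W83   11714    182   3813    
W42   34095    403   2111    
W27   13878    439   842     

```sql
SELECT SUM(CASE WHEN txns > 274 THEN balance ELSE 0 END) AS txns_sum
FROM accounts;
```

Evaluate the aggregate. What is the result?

acct=W73: ✗
acct=W71: ✗
acct=W39: ✓ → 46422
acct=W80: ✓ → 37125
acct=W36: ✓ → 31069
acct=W41: ✗
acct=W94: ✗
acct=W83: ✗
acct=W42: ✓ → 34095
acct=W27: ✓ → 13878
txns_sum = 46422 + 37125 + 31069 + 34095 + 13878 = 162589

162589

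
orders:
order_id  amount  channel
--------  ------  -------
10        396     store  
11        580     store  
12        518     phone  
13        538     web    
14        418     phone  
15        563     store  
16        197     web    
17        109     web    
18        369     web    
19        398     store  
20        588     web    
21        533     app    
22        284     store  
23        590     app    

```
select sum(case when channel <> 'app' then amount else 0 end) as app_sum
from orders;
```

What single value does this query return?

order_id=10: ✓ → 396
order_id=11: ✓ → 580
order_id=12: ✓ → 518
order_id=13: ✓ → 538
order_id=14: ✓ → 418
order_id=15: ✓ → 563
order_id=16: ✓ → 197
order_id=17: ✓ → 109
order_id=18: ✓ → 369
order_id=19: ✓ → 398
order_id=20: ✓ → 588
order_id=21: ✗
order_id=22: ✓ → 284
order_id=23: ✗
app_sum = 396 + 580 + 518 + 538 + 418 + 563 + 197 + 109 + 369 + 398 + 588 + 284 = 4958

4958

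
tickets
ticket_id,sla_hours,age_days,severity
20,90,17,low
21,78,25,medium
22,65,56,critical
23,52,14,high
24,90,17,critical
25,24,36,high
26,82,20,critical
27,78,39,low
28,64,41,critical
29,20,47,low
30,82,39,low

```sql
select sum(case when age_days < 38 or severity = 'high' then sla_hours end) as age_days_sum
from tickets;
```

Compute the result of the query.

416

ticket_id=20: ✓ → 90
ticket_id=21: ✓ → 78
ticket_id=22: ✗
ticket_id=23: ✓ → 52
ticket_id=24: ✓ → 90
ticket_id=25: ✓ → 24
ticket_id=26: ✓ → 82
ticket_id=27: ✗
ticket_id=28: ✗
ticket_id=29: ✗
ticket_id=30: ✗
age_days_sum = 90 + 78 + 52 + 90 + 24 + 82 = 416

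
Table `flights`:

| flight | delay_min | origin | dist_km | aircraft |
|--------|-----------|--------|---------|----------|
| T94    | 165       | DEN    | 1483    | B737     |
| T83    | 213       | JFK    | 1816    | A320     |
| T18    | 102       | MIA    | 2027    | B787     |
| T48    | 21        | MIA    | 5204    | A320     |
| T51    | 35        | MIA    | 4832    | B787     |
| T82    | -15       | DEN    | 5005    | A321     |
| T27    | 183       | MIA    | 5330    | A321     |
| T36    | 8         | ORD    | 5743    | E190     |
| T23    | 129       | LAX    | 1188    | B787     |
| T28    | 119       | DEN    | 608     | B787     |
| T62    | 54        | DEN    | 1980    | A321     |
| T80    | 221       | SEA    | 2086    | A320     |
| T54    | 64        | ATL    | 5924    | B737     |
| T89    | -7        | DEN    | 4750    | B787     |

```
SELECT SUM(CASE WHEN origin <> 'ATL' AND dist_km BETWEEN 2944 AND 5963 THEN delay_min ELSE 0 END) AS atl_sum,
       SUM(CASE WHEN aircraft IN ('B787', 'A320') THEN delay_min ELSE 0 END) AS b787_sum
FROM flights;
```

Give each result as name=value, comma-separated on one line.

[atl_sum: origin <> 'ATL' AND dist_km BETWEEN 2944 AND 5963]
flight=T94: ✗
flight=T83: ✗
flight=T18: ✗
flight=T48: ✓ → 21
flight=T51: ✓ → 35
flight=T82: ✓ → -15
flight=T27: ✓ → 183
flight=T36: ✓ → 8
flight=T23: ✗
flight=T28: ✗
flight=T62: ✗
flight=T80: ✗
flight=T54: ✗
flight=T89: ✓ → -7
atl_sum = 21 + 35 + -15 + 183 + 8 + -7 = 225
—
[b787_sum: aircraft IN ('B787', 'A320')]
flight=T94: ✗
flight=T83: ✓ → 213
flight=T18: ✓ → 102
flight=T48: ✓ → 21
flight=T51: ✓ → 35
flight=T82: ✗
flight=T27: ✗
flight=T36: ✗
flight=T23: ✓ → 129
flight=T28: ✓ → 119
flight=T62: ✗
flight=T80: ✓ → 221
flight=T54: ✗
flight=T89: ✓ → -7
b787_sum = 213 + 102 + 21 + 35 + 129 + 119 + 221 + -7 = 833

atl_sum=225, b787_sum=833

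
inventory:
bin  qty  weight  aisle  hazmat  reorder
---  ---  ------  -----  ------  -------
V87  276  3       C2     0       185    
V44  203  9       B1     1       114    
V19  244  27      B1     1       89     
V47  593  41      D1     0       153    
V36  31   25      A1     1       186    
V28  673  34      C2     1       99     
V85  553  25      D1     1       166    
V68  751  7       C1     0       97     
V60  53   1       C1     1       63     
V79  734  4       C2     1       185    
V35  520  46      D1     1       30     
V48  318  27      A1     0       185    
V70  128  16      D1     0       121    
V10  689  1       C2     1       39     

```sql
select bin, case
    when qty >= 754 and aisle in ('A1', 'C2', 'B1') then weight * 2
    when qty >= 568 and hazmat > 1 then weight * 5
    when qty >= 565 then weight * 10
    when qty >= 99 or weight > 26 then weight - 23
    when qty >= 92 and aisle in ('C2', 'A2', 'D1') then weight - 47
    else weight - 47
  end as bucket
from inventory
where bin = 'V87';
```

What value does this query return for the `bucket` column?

bin = V87: qty=276, weight=3, aisle=C2, hazmat=0, reorder=185.
qty >= 754 and aisle in ('A1', 'C2', 'B1') → false
qty >= 568 and hazmat > 1 → false
qty >= 565 → false
qty >= 99 or weight > 26 → true → -20

-20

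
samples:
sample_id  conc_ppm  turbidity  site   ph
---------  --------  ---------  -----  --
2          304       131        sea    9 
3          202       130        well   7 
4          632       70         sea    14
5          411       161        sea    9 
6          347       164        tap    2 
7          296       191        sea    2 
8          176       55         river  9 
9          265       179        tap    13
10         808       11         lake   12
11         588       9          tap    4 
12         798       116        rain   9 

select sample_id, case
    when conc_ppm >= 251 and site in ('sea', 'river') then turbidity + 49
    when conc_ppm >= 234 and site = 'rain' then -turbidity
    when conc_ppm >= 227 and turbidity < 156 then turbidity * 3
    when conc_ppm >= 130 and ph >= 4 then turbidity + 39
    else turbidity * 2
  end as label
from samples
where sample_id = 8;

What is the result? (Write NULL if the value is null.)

sample_id = 8: conc_ppm=176, turbidity=55, site=river, ph=9.
conc_ppm >= 251 and site in ('sea', 'river') → false
conc_ppm >= 234 and site = 'rain' → false
conc_ppm >= 227 and turbidity < 156 → false
conc_ppm >= 130 and ph >= 4 → true → 94

94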